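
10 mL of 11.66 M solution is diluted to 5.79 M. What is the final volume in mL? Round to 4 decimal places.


Dilution: M1*V1 = M2*V2, solve for V2.
V2 = M1*V1 / M2
V2 = 11.66 * 10 / 5.79
V2 = 116.6 / 5.79
V2 = 20.13816926 mL, rounded to 4 dp:

20.1382 mL


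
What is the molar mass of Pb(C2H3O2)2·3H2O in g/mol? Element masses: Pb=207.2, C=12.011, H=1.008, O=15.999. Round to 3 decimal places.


M = sum(count * atomic_mass) over atoms.
M = 1*207.2 + 4*12.011 + 12*1.008 + 7*15.999
M = 207.2 + 48.044 + 12.096 + 111.993
M = 379.333 g/mol, rounded to 3 dp:

379.333 g/mol


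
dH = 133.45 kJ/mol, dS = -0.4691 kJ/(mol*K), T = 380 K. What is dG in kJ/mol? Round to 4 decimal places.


Gibbs: dG = dH - T*dS (consistent units, dS already in kJ/(mol*K)).
T*dS = 380 * -0.4691 = -178.258
dG = 133.45 - (-178.258)
dG = 311.708 kJ/mol, rounded to 4 dp:

311.7080 kJ/mol


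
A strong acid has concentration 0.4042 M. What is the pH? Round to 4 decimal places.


A strong acid dissociates completely, so [H+] equals the given concentration.
pH = -log10([H+]) = -log10(0.4042)
pH = 0.39340369, rounded to 4 dp:

0.3934


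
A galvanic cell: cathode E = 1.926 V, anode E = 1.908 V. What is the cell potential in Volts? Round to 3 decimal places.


Standard cell potential: E_cell = E_cathode - E_anode.
E_cell = 1.926 - (1.908)
E_cell = 0.018 V, rounded to 3 dp:

0.018 V


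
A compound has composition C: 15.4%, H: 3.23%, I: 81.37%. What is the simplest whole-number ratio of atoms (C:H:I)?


Assume 100 g of compound, divide each mass% by atomic mass to get moles, then normalize by the smallest to get a raw atom ratio.
Moles per 100 g: C: 15.4/12.011 = 1.2822, H: 3.23/1.008 = 3.2044, I: 81.37/126.904 = 0.6412
Raw ratio (divide by min = 0.6412): C: 2.0, H: 4.998, I: 1.0
Multiply by 1 to clear fractions: C: 2.0 ~= 2, H: 4.998 ~= 5, I: 1.0 ~= 1
Reduce by GCD to get the simplest whole-number ratio:

2:5:1


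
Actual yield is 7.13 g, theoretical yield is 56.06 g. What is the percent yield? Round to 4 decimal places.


% yield = 100 * actual / theoretical
% yield = 100 * 7.13 / 56.06
% yield = 12.71851588 %, rounded to 4 dp:

12.7185 %


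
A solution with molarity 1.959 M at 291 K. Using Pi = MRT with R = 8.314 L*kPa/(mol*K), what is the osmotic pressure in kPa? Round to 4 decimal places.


Osmotic pressure (van't Hoff): Pi = M*R*T.
RT = 8.314 * 291 = 2419.374
Pi = 1.959 * 2419.374
Pi = 4739.553666 kPa, rounded to 4 dp:

4739.5537 kPa


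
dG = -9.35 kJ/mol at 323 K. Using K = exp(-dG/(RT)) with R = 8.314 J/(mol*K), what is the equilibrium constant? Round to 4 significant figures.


dG is in kJ/mol; multiply by 1000 to match R in J/(mol*K).
RT = 8.314 * 323 = 2685.422 J/mol
exponent = -dG*1000 / (RT) = -(-9.35*1000) / 2685.422 = 3.4817619
K = exp(3.4817619)
K = 32.516963, rounded to 4 significant figures:

32.52


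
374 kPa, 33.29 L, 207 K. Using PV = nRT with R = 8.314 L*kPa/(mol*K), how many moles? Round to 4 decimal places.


PV = nRT, solve for n = PV / (RT).
PV = 374 * 33.29 = 12450.46
RT = 8.314 * 207 = 1720.998
n = 12450.46 / 1720.998
n = 7.23444188 mol, rounded to 4 dp:

7.2344 mol


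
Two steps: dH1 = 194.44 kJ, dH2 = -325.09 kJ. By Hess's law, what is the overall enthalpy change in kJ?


Hess's law: enthalpy is a state function, so add the step enthalpies.
dH_total = dH1 + dH2 = 194.44 + (-325.09)
dH_total = -130.65 kJ:

-130.65 kJ


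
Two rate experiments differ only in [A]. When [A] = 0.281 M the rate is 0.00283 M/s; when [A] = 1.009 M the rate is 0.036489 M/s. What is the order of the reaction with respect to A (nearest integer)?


Rate is proportional to [A]^n, so rate2/rate1 = ([A]2/[A]1)^n. Take logs to solve for n.
rate2/rate1 = 0.036489 / 0.00283 = 12.8936
[A]2/[A]1 = 1.009 / 0.281 = 3.5907
n = ln(12.8936) / ln(3.5907) = 2.0
Nearest integer order:

2


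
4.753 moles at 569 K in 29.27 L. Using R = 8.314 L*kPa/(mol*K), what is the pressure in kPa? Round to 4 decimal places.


PV = nRT, solve for P = nRT / V.
nRT = 4.753 * 8.314 * 569 = 22484.8555
P = 22484.8555 / 29.27
P = 768.18775196 kPa, rounded to 4 dp:

768.1878 kPa


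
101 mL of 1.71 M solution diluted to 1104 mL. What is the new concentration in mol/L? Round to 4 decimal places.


Dilution: M1*V1 = M2*V2, solve for M2.
M2 = M1*V1 / V2
M2 = 1.71 * 101 / 1104
M2 = 172.71 / 1104
M2 = 0.15644022 mol/L, rounded to 4 dp:

0.1564 mol/L


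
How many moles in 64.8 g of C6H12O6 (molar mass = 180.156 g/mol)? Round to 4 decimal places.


n = mass / M
n = 64.8 / 180.156
n = 0.35968827 mol, rounded to 4 dp:

0.3597 mol


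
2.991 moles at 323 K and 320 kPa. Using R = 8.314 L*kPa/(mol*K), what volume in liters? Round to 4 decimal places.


PV = nRT, solve for V = nRT / P.
nRT = 2.991 * 8.314 * 323 = 8032.0972
V = 8032.0972 / 320
V = 25.10030375 L, rounded to 4 dp:

25.1003 L


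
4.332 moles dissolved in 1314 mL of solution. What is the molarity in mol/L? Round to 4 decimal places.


Convert volume to liters: V_L = V_mL / 1000.
V_L = 1314 / 1000 = 1.314 L
M = n / V_L = 4.332 / 1.314
M = 3.29680365 mol/L, rounded to 4 dp:

3.2968 mol/L


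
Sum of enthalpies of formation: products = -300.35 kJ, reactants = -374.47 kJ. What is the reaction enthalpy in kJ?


dH_rxn = sum(dH_f products) - sum(dH_f reactants)
dH_rxn = -300.35 - (-374.47)
dH_rxn = 74.12 kJ:

74.12 kJ


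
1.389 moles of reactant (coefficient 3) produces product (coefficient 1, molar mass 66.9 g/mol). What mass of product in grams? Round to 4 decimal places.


Use the coefficient ratio to convert reactant moles to product moles, then multiply by the product's molar mass.
moles_P = moles_R * (coeff_P / coeff_R) = 1.389 * (1/3) = 0.463
mass_P = moles_P * M_P = 0.463 * 66.9
mass_P = 30.9747 g, rounded to 4 dp:

30.9747 g


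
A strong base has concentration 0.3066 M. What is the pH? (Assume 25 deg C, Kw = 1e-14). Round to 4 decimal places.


A strong base dissociates completely, so [OH-] equals the given concentration.
pOH = -log10([OH-]) = -log10(0.3066) = 0.513428
pH = 14 - pOH = 14 - 0.513428
pH = 13.486572, rounded to 4 dp:

13.4866


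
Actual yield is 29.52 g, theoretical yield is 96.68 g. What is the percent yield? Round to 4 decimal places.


% yield = 100 * actual / theoretical
% yield = 100 * 29.52 / 96.68
% yield = 30.53371949 %, rounded to 4 dp:

30.5337 %


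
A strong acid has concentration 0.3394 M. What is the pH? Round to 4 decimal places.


A strong acid dissociates completely, so [H+] equals the given concentration.
pH = -log10([H+]) = -log10(0.3394)
pH = 0.46928816, rounded to 4 dp:

0.4693


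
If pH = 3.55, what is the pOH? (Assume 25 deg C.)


At 25 deg C, pH + pOH = 14.
pOH = 14 - pH = 14 - 3.55
pOH = 10.45:

10.45


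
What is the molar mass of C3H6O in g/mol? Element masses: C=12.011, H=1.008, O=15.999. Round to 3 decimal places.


M = sum(count * atomic_mass) over atoms.
M = 3*12.011 + 6*1.008 + 1*15.999
M = 36.033 + 6.048 + 15.999
M = 58.08 g/mol, rounded to 3 dp:

58.080 g/mol


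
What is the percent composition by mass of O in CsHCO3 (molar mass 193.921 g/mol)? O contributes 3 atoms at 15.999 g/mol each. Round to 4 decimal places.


pct = 100 * (n_elem * M_elem) / M_total
mass_contribution = 3 * 15.999 = 47.997 g/mol
pct = 100 * 47.997 / 193.921
pct = 24.75080058 %, rounded to 4 dp:

24.7508 %


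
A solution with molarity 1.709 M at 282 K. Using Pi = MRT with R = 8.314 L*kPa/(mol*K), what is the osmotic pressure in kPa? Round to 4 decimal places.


Osmotic pressure (van't Hoff): Pi = M*R*T.
RT = 8.314 * 282 = 2344.548
Pi = 1.709 * 2344.548
Pi = 4006.832532 kPa, rounded to 4 dp:

4006.8325 kPa


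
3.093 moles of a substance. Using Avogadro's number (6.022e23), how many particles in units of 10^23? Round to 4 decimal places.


N = n * NA, then divide by 1e23 for the requested units.
N / 1e23 = n * 6.022
N / 1e23 = 3.093 * 6.022
N / 1e23 = 18.626046, rounded to 4 dp:

18.6260


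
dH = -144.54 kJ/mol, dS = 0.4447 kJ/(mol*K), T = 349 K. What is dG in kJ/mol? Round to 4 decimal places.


Gibbs: dG = dH - T*dS (consistent units, dS already in kJ/(mol*K)).
T*dS = 349 * 0.4447 = 155.2003
dG = -144.54 - (155.2003)
dG = -299.7403 kJ/mol, rounded to 4 dp:

-299.7403 kJ/mol


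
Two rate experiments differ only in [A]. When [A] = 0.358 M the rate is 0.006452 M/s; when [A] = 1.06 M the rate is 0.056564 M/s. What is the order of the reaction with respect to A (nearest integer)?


Rate is proportional to [A]^n, so rate2/rate1 = ([A]2/[A]1)^n. Take logs to solve for n.
rate2/rate1 = 0.056564 / 0.006452 = 8.7669
[A]2/[A]1 = 1.06 / 0.358 = 2.9609
n = ln(8.7669) / ln(2.9609) = 2.0
Nearest integer order:

2


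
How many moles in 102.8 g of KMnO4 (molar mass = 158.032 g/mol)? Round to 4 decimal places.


n = mass / M
n = 102.8 / 158.032
n = 0.65050116 mol, rounded to 4 dp:

0.6505 mol


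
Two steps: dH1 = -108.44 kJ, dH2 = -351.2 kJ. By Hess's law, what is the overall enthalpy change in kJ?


Hess's law: enthalpy is a state function, so add the step enthalpies.
dH_total = dH1 + dH2 = -108.44 + (-351.2)
dH_total = -459.64 kJ:

-459.64 kJ


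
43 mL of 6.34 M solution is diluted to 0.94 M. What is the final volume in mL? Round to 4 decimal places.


Dilution: M1*V1 = M2*V2, solve for V2.
V2 = M1*V1 / M2
V2 = 6.34 * 43 / 0.94
V2 = 272.62 / 0.94
V2 = 290.0212766 mL, rounded to 4 dp:

290.0213 mL


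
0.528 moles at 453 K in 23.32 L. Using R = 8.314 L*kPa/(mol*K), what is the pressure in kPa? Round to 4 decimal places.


PV = nRT, solve for P = nRT / V.
nRT = 0.528 * 8.314 * 453 = 1988.5758
P = 1988.5758 / 23.32
P = 85.2734048 kPa, rounded to 4 dp:

85.2734 kPa


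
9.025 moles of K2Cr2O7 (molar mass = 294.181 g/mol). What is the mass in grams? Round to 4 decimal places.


mass = n * M
mass = 9.025 * 294.181
mass = 2654.983525 g, rounded to 4 dp:

2654.9835 g


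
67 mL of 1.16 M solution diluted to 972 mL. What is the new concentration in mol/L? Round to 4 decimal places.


Dilution: M1*V1 = M2*V2, solve for M2.
M2 = M1*V1 / V2
M2 = 1.16 * 67 / 972
M2 = 77.72 / 972
M2 = 0.07995885 mol/L, rounded to 4 dp:

0.0800 mol/L


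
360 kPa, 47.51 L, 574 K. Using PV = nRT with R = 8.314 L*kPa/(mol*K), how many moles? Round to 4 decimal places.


PV = nRT, solve for n = PV / (RT).
PV = 360 * 47.51 = 17103.6
RT = 8.314 * 574 = 4772.236
n = 17103.6 / 4772.236
n = 3.58398034 mol, rounded to 4 dp:

3.5840 mol


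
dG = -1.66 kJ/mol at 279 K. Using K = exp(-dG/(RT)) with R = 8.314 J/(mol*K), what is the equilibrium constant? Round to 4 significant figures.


dG is in kJ/mol; multiply by 1000 to match R in J/(mol*K).
RT = 8.314 * 279 = 2319.606 J/mol
exponent = -dG*1000 / (RT) = -(-1.66*1000) / 2319.606 = 0.71563878
K = exp(0.71563878)
K = 2.0454929, rounded to 4 significant figures:

2.045


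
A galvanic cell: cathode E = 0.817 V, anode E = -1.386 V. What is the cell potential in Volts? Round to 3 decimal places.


Standard cell potential: E_cell = E_cathode - E_anode.
E_cell = 0.817 - (-1.386)
E_cell = 2.203 V, rounded to 3 dp:

2.203 V


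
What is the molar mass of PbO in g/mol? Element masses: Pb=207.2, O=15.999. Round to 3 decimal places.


M = sum(count * atomic_mass) over atoms.
M = 1*207.2 + 1*15.999
M = 207.2 + 15.999
M = 223.199 g/mol, rounded to 3 dp:

223.199 g/mol


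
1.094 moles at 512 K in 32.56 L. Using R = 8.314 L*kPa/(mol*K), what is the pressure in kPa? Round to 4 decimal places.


PV = nRT, solve for P = nRT / V.
nRT = 1.094 * 8.314 * 512 = 4656.9042
P = 4656.9042 / 32.56
P = 143.02531327 kPa, rounded to 4 dp:

143.0253 kPa


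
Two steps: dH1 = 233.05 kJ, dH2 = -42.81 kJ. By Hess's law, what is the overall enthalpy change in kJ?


Hess's law: enthalpy is a state function, so add the step enthalpies.
dH_total = dH1 + dH2 = 233.05 + (-42.81)
dH_total = 190.24 kJ:

190.24 kJ


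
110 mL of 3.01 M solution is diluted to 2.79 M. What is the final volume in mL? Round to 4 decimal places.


Dilution: M1*V1 = M2*V2, solve for V2.
V2 = M1*V1 / M2
V2 = 3.01 * 110 / 2.79
V2 = 331.1 / 2.79
V2 = 118.67383513 mL, rounded to 4 dp:

118.6738 mL


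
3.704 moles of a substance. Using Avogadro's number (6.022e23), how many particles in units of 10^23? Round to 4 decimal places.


N = n * NA, then divide by 1e23 for the requested units.
N / 1e23 = n * 6.022
N / 1e23 = 3.704 * 6.022
N / 1e23 = 22.305488, rounded to 4 dp:

22.3055


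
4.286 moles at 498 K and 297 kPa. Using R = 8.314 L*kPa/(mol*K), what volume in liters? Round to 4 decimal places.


PV = nRT, solve for V = nRT / P.
nRT = 4.286 * 8.314 * 498 = 17745.6344
V = 17745.6344 / 297
V = 59.74961077 L, rounded to 4 dp:

59.7496 L


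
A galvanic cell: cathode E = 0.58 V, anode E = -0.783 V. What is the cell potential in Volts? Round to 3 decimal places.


Standard cell potential: E_cell = E_cathode - E_anode.
E_cell = 0.58 - (-0.783)
E_cell = 1.363 V, rounded to 3 dp:

1.363 V


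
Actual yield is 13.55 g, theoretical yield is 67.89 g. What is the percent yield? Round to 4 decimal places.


% yield = 100 * actual / theoretical
% yield = 100 * 13.55 / 67.89
% yield = 19.95875681 %, rounded to 4 dp:

19.9588 %


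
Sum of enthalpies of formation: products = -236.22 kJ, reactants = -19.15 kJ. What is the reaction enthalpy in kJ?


dH_rxn = sum(dH_f products) - sum(dH_f reactants)
dH_rxn = -236.22 - (-19.15)
dH_rxn = -217.07 kJ:

-217.07 kJ


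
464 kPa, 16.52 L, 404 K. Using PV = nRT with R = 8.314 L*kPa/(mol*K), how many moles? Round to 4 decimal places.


PV = nRT, solve for n = PV / (RT).
PV = 464 * 16.52 = 7665.28
RT = 8.314 * 404 = 3358.856
n = 7665.28 / 3358.856
n = 2.28211034 mol, rounded to 4 dp:

2.2821 mol


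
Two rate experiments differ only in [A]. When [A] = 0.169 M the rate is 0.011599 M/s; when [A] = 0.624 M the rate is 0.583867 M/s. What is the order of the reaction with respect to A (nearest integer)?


Rate is proportional to [A]^n, so rate2/rate1 = ([A]2/[A]1)^n. Take logs to solve for n.
rate2/rate1 = 0.583867 / 0.011599 = 50.3377
[A]2/[A]1 = 0.624 / 0.169 = 3.6923
n = ln(50.3377) / ln(3.6923) = 3.0
Nearest integer order:

3


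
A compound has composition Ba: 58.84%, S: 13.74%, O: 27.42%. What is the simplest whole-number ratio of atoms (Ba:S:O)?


Assume 100 g of compound, divide each mass% by atomic mass to get moles, then normalize by the smallest to get a raw atom ratio.
Moles per 100 g: Ba: 58.84/137.327 = 0.4285, S: 13.74/32.065 = 0.4285, O: 27.42/15.999 = 1.7139
Raw ratio (divide by min = 0.4285): Ba: 1.0, S: 1.0, O: 4.0
Multiply by 1 to clear fractions: Ba: 1.0 ~= 1, S: 1.0 ~= 1, O: 4.0 ~= 4
Reduce by GCD to get the simplest whole-number ratio:

1:1:4


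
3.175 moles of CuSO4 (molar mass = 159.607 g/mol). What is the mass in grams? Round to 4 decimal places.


mass = n * M
mass = 3.175 * 159.607
mass = 506.752225 g, rounded to 4 dp:

506.7522 g


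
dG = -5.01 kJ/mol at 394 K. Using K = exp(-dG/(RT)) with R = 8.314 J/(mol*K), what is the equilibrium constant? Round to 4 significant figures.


dG is in kJ/mol; multiply by 1000 to match R in J/(mol*K).
RT = 8.314 * 394 = 3275.716 J/mol
exponent = -dG*1000 / (RT) = -(-5.01*1000) / 3275.716 = 1.52943662
K = exp(1.52943662)
K = 4.6155758, rounded to 4 significant figures:

4.616


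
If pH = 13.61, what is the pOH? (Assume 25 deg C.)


At 25 deg C, pH + pOH = 14.
pOH = 14 - pH = 14 - 13.61
pOH = 0.39:

0.39


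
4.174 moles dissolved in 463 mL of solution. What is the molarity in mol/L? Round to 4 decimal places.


Convert volume to liters: V_L = V_mL / 1000.
V_L = 463 / 1000 = 0.463 L
M = n / V_L = 4.174 / 0.463
M = 9.01511879 mol/L, rounded to 4 dp:

9.0151 mol/L


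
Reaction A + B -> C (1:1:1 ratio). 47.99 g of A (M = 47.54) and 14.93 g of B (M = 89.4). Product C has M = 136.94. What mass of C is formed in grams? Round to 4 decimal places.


Find moles of each reactant; the smaller value is the limiting reagent in a 1:1:1 reaction, so moles_C equals moles of the limiter.
n_A = mass_A / M_A = 47.99 / 47.54 = 1.009466 mol
n_B = mass_B / M_B = 14.93 / 89.4 = 0.167002 mol
Limiting reagent: B (smaller), n_limiting = 0.167002 mol
mass_C = n_limiting * M_C = 0.167002 * 136.94
mass_C = 22.86925388 g, rounded to 4 dp:

22.8693 g


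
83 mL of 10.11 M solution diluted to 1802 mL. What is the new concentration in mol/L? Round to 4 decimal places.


Dilution: M1*V1 = M2*V2, solve for M2.
M2 = M1*V1 / V2
M2 = 10.11 * 83 / 1802
M2 = 839.13 / 1802
M2 = 0.46566593 mol/L, rounded to 4 dp:

0.4657 mol/L


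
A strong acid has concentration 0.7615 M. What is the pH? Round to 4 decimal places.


A strong acid dissociates completely, so [H+] equals the given concentration.
pH = -log10([H+]) = -log10(0.7615)
pH = 0.11833009, rounded to 4 dp:

0.1183


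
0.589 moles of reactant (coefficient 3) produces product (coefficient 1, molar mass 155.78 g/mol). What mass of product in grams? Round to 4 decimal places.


Use the coefficient ratio to convert reactant moles to product moles, then multiply by the product's molar mass.
moles_P = moles_R * (coeff_P / coeff_R) = 0.589 * (1/3) = 0.196333
mass_P = moles_P * M_P = 0.196333 * 155.78
mass_P = 30.58475474 g, rounded to 4 dp:

30.5848 g


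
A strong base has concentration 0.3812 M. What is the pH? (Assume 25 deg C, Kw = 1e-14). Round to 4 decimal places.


A strong base dissociates completely, so [OH-] equals the given concentration.
pOH = -log10([OH-]) = -log10(0.3812) = 0.418847
pH = 14 - pOH = 14 - 0.418847
pH = 13.581153, rounded to 4 dp:

13.5812


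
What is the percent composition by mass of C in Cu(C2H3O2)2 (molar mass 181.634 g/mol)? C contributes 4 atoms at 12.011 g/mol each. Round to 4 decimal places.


pct = 100 * (n_elem * M_elem) / M_total
mass_contribution = 4 * 12.011 = 48.044 g/mol
pct = 100 * 48.044 / 181.634
pct = 26.45099486 %, rounded to 4 dp:

26.4510 %


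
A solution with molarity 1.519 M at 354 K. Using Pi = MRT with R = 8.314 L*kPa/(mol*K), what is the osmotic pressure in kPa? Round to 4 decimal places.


Osmotic pressure (van't Hoff): Pi = M*R*T.
RT = 8.314 * 354 = 2943.156
Pi = 1.519 * 2943.156
Pi = 4470.653964 kPa, rounded to 4 dp:

4470.6540 kPa


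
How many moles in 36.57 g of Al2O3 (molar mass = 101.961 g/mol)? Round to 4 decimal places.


n = mass / M
n = 36.57 / 101.961
n = 0.35866655 mol, rounded to 4 dp:

0.3587 mol


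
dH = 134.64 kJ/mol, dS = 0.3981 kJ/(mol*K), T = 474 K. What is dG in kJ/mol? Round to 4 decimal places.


Gibbs: dG = dH - T*dS (consistent units, dS already in kJ/(mol*K)).
T*dS = 474 * 0.3981 = 188.6994
dG = 134.64 - (188.6994)
dG = -54.0594 kJ/mol, rounded to 4 dp:

-54.0594 kJ/mol


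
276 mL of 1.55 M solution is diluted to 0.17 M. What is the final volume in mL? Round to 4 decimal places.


Dilution: M1*V1 = M2*V2, solve for V2.
V2 = M1*V1 / M2
V2 = 1.55 * 276 / 0.17
V2 = 427.8 / 0.17
V2 = 2516.47058824 mL, rounded to 4 dp:

2516.4706 mL


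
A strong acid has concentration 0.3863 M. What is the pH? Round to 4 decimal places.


A strong acid dissociates completely, so [H+] equals the given concentration.
pH = -log10([H+]) = -log10(0.3863)
pH = 0.41307529, rounded to 4 dp:

0.4131


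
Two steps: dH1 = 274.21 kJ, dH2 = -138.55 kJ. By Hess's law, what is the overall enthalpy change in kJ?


Hess's law: enthalpy is a state function, so add the step enthalpies.
dH_total = dH1 + dH2 = 274.21 + (-138.55)
dH_total = 135.66 kJ:

135.66 kJ


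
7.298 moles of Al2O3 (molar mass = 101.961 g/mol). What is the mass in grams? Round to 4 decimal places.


mass = n * M
mass = 7.298 * 101.961
mass = 744.111378 g, rounded to 4 dp:

744.1114 g


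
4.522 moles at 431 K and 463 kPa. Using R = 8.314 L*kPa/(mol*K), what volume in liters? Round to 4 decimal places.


PV = nRT, solve for V = nRT / P.
nRT = 4.522 * 8.314 * 431 = 16203.8363
V = 16203.8363 / 463
V = 34.99748661 L, rounded to 4 dp:

34.9975 L


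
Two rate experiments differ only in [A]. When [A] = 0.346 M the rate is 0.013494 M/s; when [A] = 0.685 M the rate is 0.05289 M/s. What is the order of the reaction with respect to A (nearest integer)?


Rate is proportional to [A]^n, so rate2/rate1 = ([A]2/[A]1)^n. Take logs to solve for n.
rate2/rate1 = 0.05289 / 0.013494 = 3.9195
[A]2/[A]1 = 0.685 / 0.346 = 1.9798
n = ln(3.9195) / ln(1.9798) = 2.0
Nearest integer order:

2


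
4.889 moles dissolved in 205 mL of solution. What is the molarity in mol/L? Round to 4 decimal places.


Convert volume to liters: V_L = V_mL / 1000.
V_L = 205 / 1000 = 0.205 L
M = n / V_L = 4.889 / 0.205
M = 23.84878049 mol/L, rounded to 4 dp:

23.8488 mol/L


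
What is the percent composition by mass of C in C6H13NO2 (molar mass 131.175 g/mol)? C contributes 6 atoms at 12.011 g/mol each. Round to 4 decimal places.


pct = 100 * (n_elem * M_elem) / M_total
mass_contribution = 6 * 12.011 = 72.066 g/mol
pct = 100 * 72.066 / 131.175
pct = 54.93882218 %, rounded to 4 dp:

54.9388 %


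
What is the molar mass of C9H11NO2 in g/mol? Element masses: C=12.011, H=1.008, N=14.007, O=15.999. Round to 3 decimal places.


M = sum(count * atomic_mass) over atoms.
M = 9*12.011 + 11*1.008 + 1*14.007 + 2*15.999
M = 108.099 + 11.088 + 14.007 + 31.998
M = 165.192 g/mol, rounded to 3 dp:

165.192 g/mol


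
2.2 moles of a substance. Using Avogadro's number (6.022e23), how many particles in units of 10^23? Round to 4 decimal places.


N = n * NA, then divide by 1e23 for the requested units.
N / 1e23 = n * 6.022
N / 1e23 = 2.2 * 6.022
N / 1e23 = 13.2484, rounded to 4 dp:

13.2484


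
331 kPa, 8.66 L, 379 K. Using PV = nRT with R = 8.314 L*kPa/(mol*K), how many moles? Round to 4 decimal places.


PV = nRT, solve for n = PV / (RT).
PV = 331 * 8.66 = 2866.46
RT = 8.314 * 379 = 3151.006
n = 2866.46 / 3151.006
n = 0.90969678 mol, rounded to 4 dp:

0.9097 mol


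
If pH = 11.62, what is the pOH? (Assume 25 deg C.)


At 25 deg C, pH + pOH = 14.
pOH = 14 - pH = 14 - 11.62
pOH = 2.38:

2.38


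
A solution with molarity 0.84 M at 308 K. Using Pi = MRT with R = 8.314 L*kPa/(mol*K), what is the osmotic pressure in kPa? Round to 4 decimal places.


Osmotic pressure (van't Hoff): Pi = M*R*T.
RT = 8.314 * 308 = 2560.712
Pi = 0.84 * 2560.712
Pi = 2150.99808 kPa, rounded to 4 dp:

2150.9981 kPa


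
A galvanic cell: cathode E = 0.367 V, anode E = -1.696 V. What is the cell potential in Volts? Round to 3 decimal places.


Standard cell potential: E_cell = E_cathode - E_anode.
E_cell = 0.367 - (-1.696)
E_cell = 2.063 V, rounded to 3 dp:

2.063 V


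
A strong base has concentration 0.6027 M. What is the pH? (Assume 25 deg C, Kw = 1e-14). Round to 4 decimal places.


A strong base dissociates completely, so [OH-] equals the given concentration.
pOH = -log10([OH-]) = -log10(0.6027) = 0.219899
pH = 14 - pOH = 14 - 0.219899
pH = 13.780101, rounded to 4 dp:

13.7801


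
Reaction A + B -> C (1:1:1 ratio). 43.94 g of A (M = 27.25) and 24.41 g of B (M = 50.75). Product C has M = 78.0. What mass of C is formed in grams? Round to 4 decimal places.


Find moles of each reactant; the smaller value is the limiting reagent in a 1:1:1 reaction, so moles_C equals moles of the limiter.
n_A = mass_A / M_A = 43.94 / 27.25 = 1.612477 mol
n_B = mass_B / M_B = 24.41 / 50.75 = 0.480985 mol
Limiting reagent: B (smaller), n_limiting = 0.480985 mol
mass_C = n_limiting * M_C = 0.480985 * 78.0
mass_C = 37.51683 g, rounded to 4 dp:

37.5168 g


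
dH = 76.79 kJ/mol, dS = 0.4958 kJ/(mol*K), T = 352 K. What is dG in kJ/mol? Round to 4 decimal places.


Gibbs: dG = dH - T*dS (consistent units, dS already in kJ/(mol*K)).
T*dS = 352 * 0.4958 = 174.5216
dG = 76.79 - (174.5216)
dG = -97.7316 kJ/mol, rounded to 4 dp:

-97.7316 kJ/mol


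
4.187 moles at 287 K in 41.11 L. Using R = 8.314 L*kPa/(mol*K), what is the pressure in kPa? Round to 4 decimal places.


PV = nRT, solve for P = nRT / V.
nRT = 4.187 * 8.314 * 287 = 9990.6761
P = 9990.6761 / 41.11
P = 243.02301387 kPa, rounded to 4 dp:

243.0230 kPa


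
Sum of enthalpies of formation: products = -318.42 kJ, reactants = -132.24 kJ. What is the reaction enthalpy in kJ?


dH_rxn = sum(dH_f products) - sum(dH_f reactants)
dH_rxn = -318.42 - (-132.24)
dH_rxn = -186.18 kJ:

-186.18 kJ


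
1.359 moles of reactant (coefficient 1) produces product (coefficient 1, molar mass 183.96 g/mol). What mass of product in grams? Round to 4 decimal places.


Use the coefficient ratio to convert reactant moles to product moles, then multiply by the product's molar mass.
moles_P = moles_R * (coeff_P / coeff_R) = 1.359 * (1/1) = 1.359
mass_P = moles_P * M_P = 1.359 * 183.96
mass_P = 250.00164 g, rounded to 4 dp:

250.0016 g


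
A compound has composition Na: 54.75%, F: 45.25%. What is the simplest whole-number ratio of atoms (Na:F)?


Assume 100 g of compound, divide each mass% by atomic mass to get moles, then normalize by the smallest to get a raw atom ratio.
Moles per 100 g: Na: 54.75/22.99 = 2.3815, F: 45.25/18.998 = 2.3818
Raw ratio (divide by min = 2.3815): Na: 1.0, F: 1.0
Multiply by 1 to clear fractions: Na: 1.0 ~= 1, F: 1.0 ~= 1
Reduce by GCD to get the simplest whole-number ratio:

1:1


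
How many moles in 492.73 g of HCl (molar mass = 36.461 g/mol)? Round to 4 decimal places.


n = mass / M
n = 492.73 / 36.461
n = 13.51389156 mol, rounded to 4 dp:

13.5139 mol


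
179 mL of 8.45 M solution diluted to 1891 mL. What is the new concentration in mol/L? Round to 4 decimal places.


Dilution: M1*V1 = M2*V2, solve for M2.
M2 = M1*V1 / V2
M2 = 8.45 * 179 / 1891
M2 = 1512.55 / 1891
M2 = 0.79986779 mol/L, rounded to 4 dp:

0.7999 mol/L


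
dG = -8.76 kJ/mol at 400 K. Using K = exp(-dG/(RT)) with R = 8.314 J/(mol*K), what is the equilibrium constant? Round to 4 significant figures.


dG is in kJ/mol; multiply by 1000 to match R in J/(mol*K).
RT = 8.314 * 400 = 3325.6 J/mol
exponent = -dG*1000 / (RT) = -(-8.76*1000) / 3325.6 = 2.63411114
K = exp(2.63411114)
K = 13.930924, rounded to 4 significant figures:

13.93


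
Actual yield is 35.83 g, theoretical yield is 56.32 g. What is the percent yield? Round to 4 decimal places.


% yield = 100 * actual / theoretical
% yield = 100 * 35.83 / 56.32
% yield = 63.61860795 %, rounded to 4 dp:

63.6186 %


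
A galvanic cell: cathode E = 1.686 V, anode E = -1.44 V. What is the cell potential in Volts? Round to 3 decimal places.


Standard cell potential: E_cell = E_cathode - E_anode.
E_cell = 1.686 - (-1.44)
E_cell = 3.126 V, rounded to 3 dp:

3.126 V


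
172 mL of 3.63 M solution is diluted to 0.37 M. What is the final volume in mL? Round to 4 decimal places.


Dilution: M1*V1 = M2*V2, solve for V2.
V2 = M1*V1 / M2
V2 = 3.63 * 172 / 0.37
V2 = 624.36 / 0.37
V2 = 1687.45945946 mL, rounded to 4 dp:

1687.4595 mL


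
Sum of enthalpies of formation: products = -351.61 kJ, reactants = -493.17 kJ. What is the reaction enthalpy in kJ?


dH_rxn = sum(dH_f products) - sum(dH_f reactants)
dH_rxn = -351.61 - (-493.17)
dH_rxn = 141.56 kJ:

141.56 kJ


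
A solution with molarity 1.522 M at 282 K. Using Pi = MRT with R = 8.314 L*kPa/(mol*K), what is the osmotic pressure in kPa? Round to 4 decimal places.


Osmotic pressure (van't Hoff): Pi = M*R*T.
RT = 8.314 * 282 = 2344.548
Pi = 1.522 * 2344.548
Pi = 3568.402056 kPa, rounded to 4 dp:

3568.4021 kPa


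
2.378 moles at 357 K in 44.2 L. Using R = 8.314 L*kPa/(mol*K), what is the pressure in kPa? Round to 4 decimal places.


PV = nRT, solve for P = nRT / V.
nRT = 2.378 * 8.314 * 357 = 7058.137
P = 7058.137 / 44.2
P = 159.68635747 kPa, rounded to 4 dp:

159.6864 kPa


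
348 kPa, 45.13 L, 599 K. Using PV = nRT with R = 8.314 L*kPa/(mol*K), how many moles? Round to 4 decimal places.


PV = nRT, solve for n = PV / (RT).
PV = 348 * 45.13 = 15705.24
RT = 8.314 * 599 = 4980.086
n = 15705.24 / 4980.086
n = 3.15360819 mol, rounded to 4 dp:

3.1536 mol


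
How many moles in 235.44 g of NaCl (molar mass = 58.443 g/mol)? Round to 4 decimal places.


n = mass / M
n = 235.44 / 58.443
n = 4.02854063 mol, rounded to 4 dp:

4.0285 mol


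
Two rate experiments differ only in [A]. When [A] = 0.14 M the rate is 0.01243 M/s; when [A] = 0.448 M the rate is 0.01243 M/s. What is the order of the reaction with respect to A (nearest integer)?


Rate is proportional to [A]^n, so rate2/rate1 = ([A]2/[A]1)^n. Take logs to solve for n.
rate2/rate1 = 0.01243 / 0.01243 = 1.0
[A]2/[A]1 = 0.448 / 0.14 = 3.2
n = ln(1.0) / ln(3.2) = 0.0
Nearest integer order:

0


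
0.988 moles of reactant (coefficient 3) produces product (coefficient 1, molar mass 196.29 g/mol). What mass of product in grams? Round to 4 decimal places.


Use the coefficient ratio to convert reactant moles to product moles, then multiply by the product's molar mass.
moles_P = moles_R * (coeff_P / coeff_R) = 0.988 * (1/3) = 0.329333
mass_P = moles_P * M_P = 0.329333 * 196.29
mass_P = 64.64477457 g, rounded to 4 dp:

64.6448 g


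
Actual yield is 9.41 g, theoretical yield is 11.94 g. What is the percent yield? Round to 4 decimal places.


% yield = 100 * actual / theoretical
% yield = 100 * 9.41 / 11.94
% yield = 78.81072027 %, rounded to 4 dp:

78.8107 %


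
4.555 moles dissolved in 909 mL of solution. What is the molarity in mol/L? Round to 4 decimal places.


Convert volume to liters: V_L = V_mL / 1000.
V_L = 909 / 1000 = 0.909 L
M = n / V_L = 4.555 / 0.909
M = 5.0110011 mol/L, rounded to 4 dp:

5.0110 mol/L


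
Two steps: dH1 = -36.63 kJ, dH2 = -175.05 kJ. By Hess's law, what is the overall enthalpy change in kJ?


Hess's law: enthalpy is a state function, so add the step enthalpies.
dH_total = dH1 + dH2 = -36.63 + (-175.05)
dH_total = -211.68 kJ:

-211.68 kJ


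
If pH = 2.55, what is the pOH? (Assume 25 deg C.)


At 25 deg C, pH + pOH = 14.
pOH = 14 - pH = 14 - 2.55
pOH = 11.45:

11.45


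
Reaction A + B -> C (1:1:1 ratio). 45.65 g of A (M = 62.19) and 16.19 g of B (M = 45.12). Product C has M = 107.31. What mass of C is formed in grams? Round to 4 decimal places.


Find moles of each reactant; the smaller value is the limiting reagent in a 1:1:1 reaction, so moles_C equals moles of the limiter.
n_A = mass_A / M_A = 45.65 / 62.19 = 0.734041 mol
n_B = mass_B / M_B = 16.19 / 45.12 = 0.358821 mol
Limiting reagent: B (smaller), n_limiting = 0.358821 mol
mass_C = n_limiting * M_C = 0.358821 * 107.31
mass_C = 38.50508151 g, rounded to 4 dp:

38.5051 g


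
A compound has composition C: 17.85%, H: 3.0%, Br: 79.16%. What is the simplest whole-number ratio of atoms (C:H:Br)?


Assume 100 g of compound, divide each mass% by atomic mass to get moles, then normalize by the smallest to get a raw atom ratio.
Moles per 100 g: C: 17.85/12.011 = 1.4861, H: 3.0/1.008 = 2.9762, Br: 79.16/79.904 = 0.9907
Raw ratio (divide by min = 0.9907): C: 1.5, H: 3.004, Br: 1.0
Multiply by 2 to clear fractions: C: 3.0 ~= 3, H: 6.008 ~= 6, Br: 2.0 ~= 2
Reduce by GCD to get the simplest whole-number ratio:

3:6:2


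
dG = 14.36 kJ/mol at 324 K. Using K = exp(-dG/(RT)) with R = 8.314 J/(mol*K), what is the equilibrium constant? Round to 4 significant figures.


dG is in kJ/mol; multiply by 1000 to match R in J/(mol*K).
RT = 8.314 * 324 = 2693.736 J/mol
exponent = -dG*1000 / (RT) = -(14.36*1000) / 2693.736 = -5.33088617
K = exp(-5.33088617)
K = 0.0048397792, rounded to 4 significant figures:

0.004840


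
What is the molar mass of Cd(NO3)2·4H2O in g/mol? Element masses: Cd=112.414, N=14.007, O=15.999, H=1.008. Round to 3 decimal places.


M = sum(count * atomic_mass) over atoms.
M = 1*112.414 + 2*14.007 + 10*15.999 + 8*1.008
M = 112.414 + 28.014 + 159.99 + 8.064
M = 308.482 g/mol, rounded to 3 dp:

308.482 g/mol


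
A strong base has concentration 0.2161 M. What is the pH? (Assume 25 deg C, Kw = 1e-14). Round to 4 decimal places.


A strong base dissociates completely, so [OH-] equals the given concentration.
pOH = -log10([OH-]) = -log10(0.2161) = 0.665345
pH = 14 - pOH = 14 - 0.665345
pH = 13.334655, rounded to 4 dp:

13.3347


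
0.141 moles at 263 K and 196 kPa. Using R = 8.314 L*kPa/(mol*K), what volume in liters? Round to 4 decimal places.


PV = nRT, solve for V = nRT / P.
nRT = 0.141 * 8.314 * 263 = 308.3081
V = 308.3081 / 196
V = 1.57300051 L, rounded to 4 dp:

1.5730 L


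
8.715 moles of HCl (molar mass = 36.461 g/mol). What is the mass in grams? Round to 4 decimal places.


mass = n * M
mass = 8.715 * 36.461
mass = 317.757615 g, rounded to 4 dp:

317.7576 g


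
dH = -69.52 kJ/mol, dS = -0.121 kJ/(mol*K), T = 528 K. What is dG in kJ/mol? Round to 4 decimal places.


Gibbs: dG = dH - T*dS (consistent units, dS already in kJ/(mol*K)).
T*dS = 528 * -0.121 = -63.888
dG = -69.52 - (-63.888)
dG = -5.632 kJ/mol, rounded to 4 dp:

-5.6320 kJ/mol


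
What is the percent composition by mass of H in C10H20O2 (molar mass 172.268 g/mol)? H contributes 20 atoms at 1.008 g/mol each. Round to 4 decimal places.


pct = 100 * (n_elem * M_elem) / M_total
mass_contribution = 20 * 1.008 = 20.16 g/mol
pct = 100 * 20.16 / 172.268
pct = 11.7026958 %, rounded to 4 dp:

11.7027 %


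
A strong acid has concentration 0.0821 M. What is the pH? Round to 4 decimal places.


A strong acid dissociates completely, so [H+] equals the given concentration.
pH = -log10([H+]) = -log10(0.0821)
pH = 1.08565684, rounded to 4 dp:

1.0857


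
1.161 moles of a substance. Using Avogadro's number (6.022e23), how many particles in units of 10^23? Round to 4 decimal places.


N = n * NA, then divide by 1e23 for the requested units.
N / 1e23 = n * 6.022
N / 1e23 = 1.161 * 6.022
N / 1e23 = 6.991542, rounded to 4 dp:

6.9915


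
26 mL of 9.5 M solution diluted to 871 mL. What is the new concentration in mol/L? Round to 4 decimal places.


Dilution: M1*V1 = M2*V2, solve for M2.
M2 = M1*V1 / V2
M2 = 9.5 * 26 / 871
M2 = 247.0 / 871
M2 = 0.28358209 mol/L, rounded to 4 dp:

0.2836 mol/L


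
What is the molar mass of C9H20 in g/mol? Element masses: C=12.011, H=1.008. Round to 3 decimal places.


M = sum(count * atomic_mass) over atoms.
M = 9*12.011 + 20*1.008
M = 108.099 + 20.16
M = 128.259 g/mol, rounded to 3 dp:

128.259 g/mol


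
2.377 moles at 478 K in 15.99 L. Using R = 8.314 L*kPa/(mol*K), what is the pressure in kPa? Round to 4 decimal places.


PV = nRT, solve for P = nRT / V.
nRT = 2.377 * 8.314 * 478 = 9446.4167
P = 9446.4167 / 15.99
P = 590.77027517 kPa, rounded to 4 dp:

590.7703 kPa


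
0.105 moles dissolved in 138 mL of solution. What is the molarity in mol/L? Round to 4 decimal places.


Convert volume to liters: V_L = V_mL / 1000.
V_L = 138 / 1000 = 0.138 L
M = n / V_L = 0.105 / 0.138
M = 0.76086957 mol/L, rounded to 4 dp:

0.7609 mol/L


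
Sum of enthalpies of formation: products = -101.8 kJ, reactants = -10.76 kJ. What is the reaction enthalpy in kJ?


dH_rxn = sum(dH_f products) - sum(dH_f reactants)
dH_rxn = -101.8 - (-10.76)
dH_rxn = -91.04 kJ:

-91.04 kJ


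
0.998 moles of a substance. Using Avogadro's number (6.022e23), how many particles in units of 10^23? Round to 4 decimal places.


N = n * NA, then divide by 1e23 for the requested units.
N / 1e23 = n * 6.022
N / 1e23 = 0.998 * 6.022
N / 1e23 = 6.009956, rounded to 4 dp:

6.0100


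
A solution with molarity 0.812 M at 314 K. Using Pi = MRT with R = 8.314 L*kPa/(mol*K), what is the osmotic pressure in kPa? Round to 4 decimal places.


Osmotic pressure (van't Hoff): Pi = M*R*T.
RT = 8.314 * 314 = 2610.596
Pi = 0.812 * 2610.596
Pi = 2119.803952 kPa, rounded to 4 dp:

2119.8040 kPa


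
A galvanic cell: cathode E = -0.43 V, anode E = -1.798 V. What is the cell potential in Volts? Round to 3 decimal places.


Standard cell potential: E_cell = E_cathode - E_anode.
E_cell = -0.43 - (-1.798)
E_cell = 1.368 V, rounded to 3 dp:

1.368 V


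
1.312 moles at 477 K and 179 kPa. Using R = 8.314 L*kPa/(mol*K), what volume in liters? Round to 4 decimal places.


PV = nRT, solve for V = nRT / P.
nRT = 1.312 * 8.314 * 477 = 5203.1007
V = 5203.1007 / 179
V = 29.06760168 L, rounded to 4 dp:

29.0676 L


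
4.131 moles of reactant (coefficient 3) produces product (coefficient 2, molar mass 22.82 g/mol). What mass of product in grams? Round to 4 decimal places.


Use the coefficient ratio to convert reactant moles to product moles, then multiply by the product's molar mass.
moles_P = moles_R * (coeff_P / coeff_R) = 4.131 * (2/3) = 2.754
mass_P = moles_P * M_P = 2.754 * 22.82
mass_P = 62.84628 g, rounded to 4 dp:

62.8463 g


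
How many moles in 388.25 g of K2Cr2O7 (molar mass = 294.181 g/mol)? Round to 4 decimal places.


n = mass / M
n = 388.25 / 294.181
n = 1.31976572 mol, rounded to 4 dp:

1.3198 mol


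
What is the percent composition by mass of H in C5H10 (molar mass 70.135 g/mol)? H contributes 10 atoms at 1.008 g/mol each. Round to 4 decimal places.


pct = 100 * (n_elem * M_elem) / M_total
mass_contribution = 10 * 1.008 = 10.08 g/mol
pct = 100 * 10.08 / 70.135
pct = 14.37228203 %, rounded to 4 dp:

14.3723 %


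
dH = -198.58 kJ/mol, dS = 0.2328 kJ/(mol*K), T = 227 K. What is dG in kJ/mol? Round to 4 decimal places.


Gibbs: dG = dH - T*dS (consistent units, dS already in kJ/(mol*K)).
T*dS = 227 * 0.2328 = 52.8456
dG = -198.58 - (52.8456)
dG = -251.4256 kJ/mol, rounded to 4 dp:

-251.4256 kJ/mol


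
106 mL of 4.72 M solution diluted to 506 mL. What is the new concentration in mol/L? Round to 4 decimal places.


Dilution: M1*V1 = M2*V2, solve for M2.
M2 = M1*V1 / V2
M2 = 4.72 * 106 / 506
M2 = 500.32 / 506
M2 = 0.9887747 mol/L, rounded to 4 dp:

0.9888 mol/L


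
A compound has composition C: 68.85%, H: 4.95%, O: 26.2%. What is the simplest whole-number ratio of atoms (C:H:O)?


Assume 100 g of compound, divide each mass% by atomic mass to get moles, then normalize by the smallest to get a raw atom ratio.
Moles per 100 g: C: 68.85/12.011 = 5.7322, H: 4.95/1.008 = 4.9107, O: 26.2/15.999 = 1.6376
Raw ratio (divide by min = 1.6376): C: 3.5, H: 2.999, O: 1.0
Multiply by 2 to clear fractions: C: 7.001 ~= 7, H: 5.997 ~= 6, O: 2.0 ~= 2
Reduce by GCD to get the simplest whole-number ratio:

7:6:2


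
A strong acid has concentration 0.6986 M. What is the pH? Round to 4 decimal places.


A strong acid dissociates completely, so [H+] equals the given concentration.
pH = -log10([H+]) = -log10(0.6986)
pH = 0.15577142, rounded to 4 dp:

0.1558


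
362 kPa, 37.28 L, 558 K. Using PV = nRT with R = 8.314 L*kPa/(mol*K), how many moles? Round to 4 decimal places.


PV = nRT, solve for n = PV / (RT).
PV = 362 * 37.28 = 13495.36
RT = 8.314 * 558 = 4639.212
n = 13495.36 / 4639.212
n = 2.90897678 mol, rounded to 4 dp:

2.9090 mol


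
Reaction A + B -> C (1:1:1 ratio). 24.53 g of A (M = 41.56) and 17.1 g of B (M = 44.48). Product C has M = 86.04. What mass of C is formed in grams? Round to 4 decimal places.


Find moles of each reactant; the smaller value is the limiting reagent in a 1:1:1 reaction, so moles_C equals moles of the limiter.
n_A = mass_A / M_A = 24.53 / 41.56 = 0.590231 mol
n_B = mass_B / M_B = 17.1 / 44.48 = 0.384442 mol
Limiting reagent: B (smaller), n_limiting = 0.384442 mol
mass_C = n_limiting * M_C = 0.384442 * 86.04
mass_C = 33.07738968 g, rounded to 4 dp:

33.0774 g


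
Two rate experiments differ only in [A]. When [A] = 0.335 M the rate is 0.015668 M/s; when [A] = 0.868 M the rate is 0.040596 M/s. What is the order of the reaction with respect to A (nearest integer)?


Rate is proportional to [A]^n, so rate2/rate1 = ([A]2/[A]1)^n. Take logs to solve for n.
rate2/rate1 = 0.040596 / 0.015668 = 2.591
[A]2/[A]1 = 0.868 / 0.335 = 2.591
n = ln(2.591) / ln(2.591) = 1.0
Nearest integer order:

1


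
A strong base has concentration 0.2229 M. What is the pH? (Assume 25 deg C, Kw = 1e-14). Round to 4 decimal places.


A strong base dissociates completely, so [OH-] equals the given concentration.
pOH = -log10([OH-]) = -log10(0.2229) = 0.65189
pH = 14 - pOH = 14 - 0.65189
pH = 13.34811, rounded to 4 dp:

13.3481
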